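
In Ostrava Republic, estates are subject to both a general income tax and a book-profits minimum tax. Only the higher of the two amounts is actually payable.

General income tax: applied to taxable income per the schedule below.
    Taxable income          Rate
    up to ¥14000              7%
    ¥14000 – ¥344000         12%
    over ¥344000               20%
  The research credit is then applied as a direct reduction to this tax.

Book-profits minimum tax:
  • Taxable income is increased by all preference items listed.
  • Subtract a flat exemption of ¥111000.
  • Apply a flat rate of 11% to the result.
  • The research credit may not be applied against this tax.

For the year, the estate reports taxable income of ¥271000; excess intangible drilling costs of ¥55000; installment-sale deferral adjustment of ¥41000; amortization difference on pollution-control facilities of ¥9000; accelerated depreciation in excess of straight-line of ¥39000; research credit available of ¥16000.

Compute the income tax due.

¥33440

Book-profits minimum tax:
  Adjusted income: ¥271000 + ¥55000 + ¥41000 + ¥9000 + ¥39000 = ¥415000
  Less exemption ¥111000 → base ¥304000
  ¥304000 × 11% = ¥33440

General income tax:
  ¥14000 × 7% = ¥980
  ¥257000 × 12% = ¥30840
  → ¥31820
  Less research credit ¥16000 → ¥15820

¥33440 > ¥15820, so the book-profits minimum tax is the binding amount.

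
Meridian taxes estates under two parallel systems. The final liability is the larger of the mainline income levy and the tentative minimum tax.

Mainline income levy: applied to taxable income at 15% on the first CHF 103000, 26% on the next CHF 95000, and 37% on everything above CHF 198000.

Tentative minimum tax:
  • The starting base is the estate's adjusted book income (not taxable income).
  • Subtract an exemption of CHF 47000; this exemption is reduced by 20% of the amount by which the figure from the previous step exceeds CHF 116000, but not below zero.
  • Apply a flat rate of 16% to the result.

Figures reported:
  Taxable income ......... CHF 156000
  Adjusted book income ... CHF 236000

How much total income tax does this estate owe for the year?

CHF 34080

Mainline income levy:
  CHF 103000 × 15% = CHF 15450
  CHF 53000 × 26% = CHF 13780
  → CHF 29230

Tentative minimum tax:
  Base (adjusted book income): CHF 236000
  Exemption: CHF 47000 − 20% × (CHF 236000 − CHF 116000) = CHF 47000 − CHF 24000 = CHF 23000
  Base: CHF 236000 − CHF 23000 = CHF 213000
  CHF 213000 × 16% = CHF 34080

CHF 34080 > CHF 29230, so the tentative minimum tax is the binding amount.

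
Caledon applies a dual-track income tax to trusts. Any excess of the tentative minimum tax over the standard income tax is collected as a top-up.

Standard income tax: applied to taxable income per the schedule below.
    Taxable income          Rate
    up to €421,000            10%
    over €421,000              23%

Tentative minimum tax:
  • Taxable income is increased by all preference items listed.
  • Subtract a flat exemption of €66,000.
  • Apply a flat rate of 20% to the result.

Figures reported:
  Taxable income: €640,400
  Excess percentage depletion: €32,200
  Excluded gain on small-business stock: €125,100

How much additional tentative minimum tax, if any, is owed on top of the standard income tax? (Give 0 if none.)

€53,778

Tentative minimum tax:
  Adjusted income: €640,400 + €32,200 + €125,100 = €797,700
  Less exemption €66,000 → base €731,700
  €731,700 × 20% = €146,340

Standard income tax:
  €421,000 × 10% = €42,100
  €219,400 × 23% = €50,462
  → €92,562

Excess of tentative minimum tax over standard income tax: €146,340 − €92,562 = €53,778.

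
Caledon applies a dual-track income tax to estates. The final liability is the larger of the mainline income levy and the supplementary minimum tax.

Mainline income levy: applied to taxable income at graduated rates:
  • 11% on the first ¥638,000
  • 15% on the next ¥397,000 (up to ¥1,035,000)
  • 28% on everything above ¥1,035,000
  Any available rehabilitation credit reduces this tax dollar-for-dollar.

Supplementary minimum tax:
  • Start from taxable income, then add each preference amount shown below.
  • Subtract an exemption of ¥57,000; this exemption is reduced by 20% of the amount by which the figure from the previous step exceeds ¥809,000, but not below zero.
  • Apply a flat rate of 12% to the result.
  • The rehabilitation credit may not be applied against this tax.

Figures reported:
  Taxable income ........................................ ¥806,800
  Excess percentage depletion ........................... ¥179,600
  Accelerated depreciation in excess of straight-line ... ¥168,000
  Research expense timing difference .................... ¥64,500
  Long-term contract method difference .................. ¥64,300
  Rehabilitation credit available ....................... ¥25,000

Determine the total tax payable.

¥153,984

Mainline income levy:
  ¥638,000 × 11% = ¥70,180
  ¥168,800 × 15% = ¥25,320
  → ¥95,500
  Less rehabilitation credit ¥25,000 → ¥70,500

Supplementary minimum tax:
  Adjusted income: ¥806,800 + ¥179,600 + ¥168,000 + ¥64,500 + ¥64,300 = ¥1,283,200
  Exemption: 20% × (¥1,283,200 − ¥809,000) = ¥94,840 ≥ ¥57,000, so the exemption is fully phased out
  Base: ¥1,283,200 − ¥0 = ¥1,283,200
  ¥1,283,200 × 12% = ¥153,984

¥153,984 > ¥70,500, so the supplementary minimum tax is the binding amount.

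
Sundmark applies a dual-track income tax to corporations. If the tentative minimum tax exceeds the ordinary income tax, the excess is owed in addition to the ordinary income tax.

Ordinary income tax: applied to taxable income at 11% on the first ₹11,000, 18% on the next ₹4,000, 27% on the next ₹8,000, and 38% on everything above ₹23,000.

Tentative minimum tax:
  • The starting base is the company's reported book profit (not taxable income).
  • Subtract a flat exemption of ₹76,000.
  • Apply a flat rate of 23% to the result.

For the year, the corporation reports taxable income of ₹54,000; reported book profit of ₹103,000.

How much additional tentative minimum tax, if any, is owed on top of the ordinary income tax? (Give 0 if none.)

Ordinary income tax:
  ₹11,000 × 11% = ₹1,210
  ₹4,000 × 18% = ₹720
  ₹8,000 × 27% = ₹2,160
  ₹31,000 × 38% = ₹11,780
  → ₹15,870

Tentative minimum tax:
  Base (reported book profit): ₹103,000
  Less exemption ₹76,000 → base ₹27,000
  ₹27,000 × 23% = ₹6,210

₹6,210 ≤ ₹15,870, so no add-on is due.

₹0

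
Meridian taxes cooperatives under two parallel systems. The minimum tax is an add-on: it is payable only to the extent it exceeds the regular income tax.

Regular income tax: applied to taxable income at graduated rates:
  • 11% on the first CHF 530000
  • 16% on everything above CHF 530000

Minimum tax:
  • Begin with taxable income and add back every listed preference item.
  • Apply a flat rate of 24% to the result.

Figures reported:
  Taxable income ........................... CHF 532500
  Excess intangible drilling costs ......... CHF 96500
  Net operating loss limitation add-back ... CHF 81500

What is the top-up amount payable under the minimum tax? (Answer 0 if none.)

CHF 111820

Minimum tax:
  Adjusted income: CHF 532500 + CHF 96500 + CHF 81500 = CHF 710500
  CHF 710500 × 24% = CHF 170520

Regular income tax:
  CHF 530000 × 11% = CHF 58300
  CHF 2500 × 16% = CHF 400
  → CHF 58700

Excess of minimum tax over regular income tax: CHF 170520 − CHF 58700 = CHF 111820.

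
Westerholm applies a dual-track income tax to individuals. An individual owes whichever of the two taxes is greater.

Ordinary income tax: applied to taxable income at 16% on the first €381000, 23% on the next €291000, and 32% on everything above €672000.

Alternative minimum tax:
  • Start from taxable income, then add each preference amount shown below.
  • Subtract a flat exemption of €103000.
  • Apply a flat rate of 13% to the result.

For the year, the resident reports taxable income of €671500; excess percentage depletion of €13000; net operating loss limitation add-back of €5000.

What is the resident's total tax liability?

Ordinary income tax:
  €381000 × 16% = €60960
  €290500 × 23% = €66815
  → €127775

Alternative minimum tax:
  Adjusted income: €671500 + €13000 + €5000 = €689500
  Less exemption €103000 → base €586500
  €586500 × 13% = €76245

€127775 > €76245, so the ordinary income tax governs.

€127775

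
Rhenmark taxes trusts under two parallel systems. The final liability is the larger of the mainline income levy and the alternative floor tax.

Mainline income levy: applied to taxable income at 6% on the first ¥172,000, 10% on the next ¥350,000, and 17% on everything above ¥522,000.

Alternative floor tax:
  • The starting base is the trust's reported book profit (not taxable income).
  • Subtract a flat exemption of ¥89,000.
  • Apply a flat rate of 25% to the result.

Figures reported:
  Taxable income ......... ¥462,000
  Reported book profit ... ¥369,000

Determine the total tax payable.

¥70,000

Alternative floor tax:
  Base (reported book profit): ¥369,000
  Less exemption ¥89,000 → base ¥280,000
  ¥280,000 × 25% = ¥70,000

Mainline income levy:
  ¥172,000 × 6% = ¥10,320
  ¥290,000 × 10% = ¥29,000
  → ¥39,320

¥70,000 > ¥39,320, so the alternative floor tax is the binding amount.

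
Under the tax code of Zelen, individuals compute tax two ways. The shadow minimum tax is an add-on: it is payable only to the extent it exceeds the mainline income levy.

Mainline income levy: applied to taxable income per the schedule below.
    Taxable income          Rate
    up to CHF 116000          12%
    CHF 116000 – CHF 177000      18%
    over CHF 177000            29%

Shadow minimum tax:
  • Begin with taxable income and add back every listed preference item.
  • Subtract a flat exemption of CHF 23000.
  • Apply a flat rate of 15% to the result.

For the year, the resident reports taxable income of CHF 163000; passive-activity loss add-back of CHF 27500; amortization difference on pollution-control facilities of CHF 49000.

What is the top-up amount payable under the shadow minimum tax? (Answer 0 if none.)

CHF 10095

Shadow minimum tax:
  Adjusted income: CHF 163000 + CHF 27500 + CHF 49000 = CHF 239500
  Less exemption CHF 23000 → base CHF 216500
  CHF 216500 × 15% = CHF 32475

Mainline income levy:
  CHF 116000 × 12% = CHF 13920
  CHF 47000 × 18% = CHF 8460
  → CHF 22380

Excess of shadow minimum tax over mainline income levy: CHF 32475 − CHF 22380 = CHF 10095.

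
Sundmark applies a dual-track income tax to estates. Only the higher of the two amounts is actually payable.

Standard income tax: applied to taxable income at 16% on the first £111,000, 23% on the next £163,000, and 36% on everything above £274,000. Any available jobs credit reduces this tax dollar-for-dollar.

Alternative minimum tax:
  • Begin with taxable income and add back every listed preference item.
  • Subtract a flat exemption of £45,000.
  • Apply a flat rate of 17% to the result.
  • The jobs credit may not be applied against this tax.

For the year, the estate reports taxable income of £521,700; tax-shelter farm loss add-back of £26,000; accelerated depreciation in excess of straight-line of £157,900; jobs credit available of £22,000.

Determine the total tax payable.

£122,422

Standard income tax:
  £111,000 × 16% = £17,760
  £163,000 × 23% = £37,490
  £247,700 × 36% = £89,172
  → £144,422
  Less jobs credit £22,000 → £122,422

Alternative minimum tax:
  Adjusted income: £521,700 + £26,000 + £157,900 = £705,600
  Less exemption £45,000 → base £660,600
  £660,600 × 17% = £112,302

£122,422 > £112,302, so the standard income tax governs.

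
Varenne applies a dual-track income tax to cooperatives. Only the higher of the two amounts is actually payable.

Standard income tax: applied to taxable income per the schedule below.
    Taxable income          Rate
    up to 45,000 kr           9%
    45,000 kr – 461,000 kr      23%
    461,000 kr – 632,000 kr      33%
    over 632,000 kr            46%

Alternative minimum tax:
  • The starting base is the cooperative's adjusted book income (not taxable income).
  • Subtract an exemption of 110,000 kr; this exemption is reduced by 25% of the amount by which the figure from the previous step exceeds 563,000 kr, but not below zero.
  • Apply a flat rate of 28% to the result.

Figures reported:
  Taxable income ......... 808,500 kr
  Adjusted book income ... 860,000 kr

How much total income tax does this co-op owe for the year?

237,350 kr

Standard income tax:
  45,000 kr × 9% = 4,050 kr
  416,000 kr × 23% = 95,680 kr
  171,000 kr × 33% = 56,430 kr
  176,500 kr × 46% = 81,190 kr
  → 237,350 kr

Alternative minimum tax:
  Base (adjusted book income): 860,000 kr
  Exemption: 110,000 kr − 25% × (860,000 kr − 563,000 kr) = 110,000 kr − 74,250 kr = 35,750 kr
  Base: 860,000 kr − 35,750 kr = 824,250 kr
  824,250 kr × 28% = 230,790 kr

237,350 kr > 230,790 kr, so the standard income tax governs.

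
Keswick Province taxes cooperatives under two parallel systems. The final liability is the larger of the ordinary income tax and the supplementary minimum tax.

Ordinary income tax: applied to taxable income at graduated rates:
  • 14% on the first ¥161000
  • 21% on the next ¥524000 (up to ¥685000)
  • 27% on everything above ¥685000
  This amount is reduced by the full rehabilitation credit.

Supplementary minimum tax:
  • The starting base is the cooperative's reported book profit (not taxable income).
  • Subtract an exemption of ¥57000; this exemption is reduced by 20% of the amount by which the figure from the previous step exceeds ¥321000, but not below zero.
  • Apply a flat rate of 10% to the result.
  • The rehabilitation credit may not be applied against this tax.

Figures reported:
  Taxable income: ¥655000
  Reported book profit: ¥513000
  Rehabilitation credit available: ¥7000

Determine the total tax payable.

¥119280

Supplementary minimum tax:
  Base (reported book profit): ¥513000
  Exemption: ¥57000 − 20% × (¥513000 − ¥321000) = ¥57000 − ¥38400 = ¥18600
  Base: ¥513000 − ¥18600 = ¥494400
  ¥494400 × 10% = ¥49440

Ordinary income tax:
  ¥161000 × 14% = ¥22540
  ¥494000 × 21% = ¥103740
  → ¥126280
  Less rehabilitation credit ¥7000 → ¥119280

¥119280 > ¥49440, so the ordinary income tax governs.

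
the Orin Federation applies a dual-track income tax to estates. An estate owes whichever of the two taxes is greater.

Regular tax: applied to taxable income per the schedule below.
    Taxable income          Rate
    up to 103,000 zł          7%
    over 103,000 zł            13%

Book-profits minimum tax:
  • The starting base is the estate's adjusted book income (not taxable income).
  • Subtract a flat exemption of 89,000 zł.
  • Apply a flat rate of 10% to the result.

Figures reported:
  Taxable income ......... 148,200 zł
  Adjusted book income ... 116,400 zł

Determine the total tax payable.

Book-profits minimum tax:
  Base (adjusted book income): 116,400 zł
  Less exemption 89,000 zł → base 27,400 zł
  27,400 zł × 10% = 2,740 zł

Regular tax:
  103,000 zł × 7% = 7,210 zł
  45,200 zł × 13% = 5,876 zł
  → 13,086 zł

13,086 zł > 2,740 zł, so the regular tax governs.

13,086 zł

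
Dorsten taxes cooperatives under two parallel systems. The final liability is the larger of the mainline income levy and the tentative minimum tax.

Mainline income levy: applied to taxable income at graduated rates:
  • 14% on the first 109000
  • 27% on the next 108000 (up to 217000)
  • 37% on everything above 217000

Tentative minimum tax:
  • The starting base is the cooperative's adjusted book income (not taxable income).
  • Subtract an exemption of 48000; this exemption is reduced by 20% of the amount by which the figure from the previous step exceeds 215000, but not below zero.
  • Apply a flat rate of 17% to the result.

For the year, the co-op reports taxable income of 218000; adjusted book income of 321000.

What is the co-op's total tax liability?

Tentative minimum tax:
  Base (adjusted book income): 321000
  Exemption: 48000 − 20% × (321000 − 215000) = 48000 − 21200 = 26800
  Base: 321000 − 26800 = 294200
  294200 × 17% = 50014

Mainline income levy:
  109000 × 14% = 15260
  108000 × 27% = 29160
  1000 × 37% = 370
  → 44790

50014 > 44790, so the tentative minimum tax is the binding amount.

50014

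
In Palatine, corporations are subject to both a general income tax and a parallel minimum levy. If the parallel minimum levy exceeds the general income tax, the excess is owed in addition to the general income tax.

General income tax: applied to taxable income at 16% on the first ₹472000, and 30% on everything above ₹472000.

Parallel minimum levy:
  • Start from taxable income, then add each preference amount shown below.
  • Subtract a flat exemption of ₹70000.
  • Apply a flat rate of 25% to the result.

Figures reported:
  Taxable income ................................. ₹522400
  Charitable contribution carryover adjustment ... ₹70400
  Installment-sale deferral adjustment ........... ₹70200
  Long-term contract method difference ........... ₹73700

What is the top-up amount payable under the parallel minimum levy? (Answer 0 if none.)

₹76035

General income tax:
  ₹472000 × 16% = ₹75520
  ₹50400 × 30% = ₹15120
  → ₹90640

Parallel minimum levy:
  Adjusted income: ₹522400 + ₹70400 + ₹70200 + ₹73700 = ₹736700
  Less exemption ₹70000 → base ₹666700
  ₹666700 × 25% = ₹166675

Excess of parallel minimum levy over general income tax: ₹166675 − ₹90640 = ₹76035.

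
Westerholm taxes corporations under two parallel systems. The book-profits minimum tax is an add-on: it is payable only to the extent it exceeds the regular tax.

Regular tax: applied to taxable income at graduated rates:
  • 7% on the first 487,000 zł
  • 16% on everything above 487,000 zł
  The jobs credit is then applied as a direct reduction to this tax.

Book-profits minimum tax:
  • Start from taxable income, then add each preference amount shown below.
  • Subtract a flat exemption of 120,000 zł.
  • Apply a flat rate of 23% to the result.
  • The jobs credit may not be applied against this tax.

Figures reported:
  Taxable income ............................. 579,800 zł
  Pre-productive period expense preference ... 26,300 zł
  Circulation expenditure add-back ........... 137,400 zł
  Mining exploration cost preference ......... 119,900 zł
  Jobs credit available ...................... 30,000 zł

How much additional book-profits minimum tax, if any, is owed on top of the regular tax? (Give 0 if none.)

152,044 zł

Regular tax:
  487,000 zł × 7% = 34,090 zł
  92,800 zł × 16% = 14,848 zł
  → 48,938 zł
  Less jobs credit 30,000 zł → 18,938 zł

Book-profits minimum tax:
  Adjusted income: 579,800 zł + 26,300 zł + 137,400 zł + 119,900 zł = 863,400 zł
  Less exemption 120,000 zł → base 743,400 zł
  743,400 zł × 23% = 170,982 zł

Excess of book-profits minimum tax over regular tax: 170,982 zł − 18,938 zł = 152,044 zł.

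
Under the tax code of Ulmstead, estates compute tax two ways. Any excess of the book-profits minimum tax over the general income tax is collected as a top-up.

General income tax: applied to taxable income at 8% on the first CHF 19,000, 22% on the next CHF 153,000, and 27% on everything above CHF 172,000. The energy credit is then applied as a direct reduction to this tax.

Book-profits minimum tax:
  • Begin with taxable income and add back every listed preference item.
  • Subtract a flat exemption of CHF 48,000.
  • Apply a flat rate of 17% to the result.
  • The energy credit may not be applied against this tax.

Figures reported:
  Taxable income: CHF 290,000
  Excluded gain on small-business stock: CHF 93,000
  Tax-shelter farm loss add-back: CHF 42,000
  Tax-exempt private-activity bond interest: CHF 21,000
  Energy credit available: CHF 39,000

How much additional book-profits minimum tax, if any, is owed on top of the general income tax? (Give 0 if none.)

Book-profits minimum tax:
  Adjusted income: CHF 290,000 + CHF 93,000 + CHF 42,000 + CHF 21,000 = CHF 446,000
  Less exemption CHF 48,000 → base CHF 398,000
  CHF 398,000 × 17% = CHF 67,660

General income tax:
  CHF 19,000 × 8% = CHF 1,520
  CHF 153,000 × 22% = CHF 33,660
  CHF 118,000 × 27% = CHF 31,860
  → CHF 67,040
  Less energy credit CHF 39,000 → CHF 28,040

Excess of book-profits minimum tax over general income tax: CHF 67,660 − CHF 28,040 = CHF 39,620.

CHF 39,620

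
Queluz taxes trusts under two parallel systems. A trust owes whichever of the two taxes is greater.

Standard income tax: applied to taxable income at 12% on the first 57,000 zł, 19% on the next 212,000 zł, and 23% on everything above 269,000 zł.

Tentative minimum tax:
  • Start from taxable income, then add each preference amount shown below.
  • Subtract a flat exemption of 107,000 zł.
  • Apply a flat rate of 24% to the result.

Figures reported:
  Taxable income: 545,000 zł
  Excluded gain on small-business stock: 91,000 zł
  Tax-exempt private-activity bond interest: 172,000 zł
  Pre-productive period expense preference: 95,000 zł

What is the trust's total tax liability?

191,040 zł

Standard income tax:
  57,000 zł × 12% = 6,840 zł
  212,000 zł × 19% = 40,280 zł
  276,000 zł × 23% = 63,480 zł
  → 110,600 zł

Tentative minimum tax:
  Adjusted income: 545,000 zł + 91,000 zł + 172,000 zł + 95,000 zł = 903,000 zł
  Less exemption 107,000 zł → base 796,000 zł
  796,000 zł × 24% = 191,040 zł

191,040 zł > 110,600 zł, so the tentative minimum tax is the binding amount.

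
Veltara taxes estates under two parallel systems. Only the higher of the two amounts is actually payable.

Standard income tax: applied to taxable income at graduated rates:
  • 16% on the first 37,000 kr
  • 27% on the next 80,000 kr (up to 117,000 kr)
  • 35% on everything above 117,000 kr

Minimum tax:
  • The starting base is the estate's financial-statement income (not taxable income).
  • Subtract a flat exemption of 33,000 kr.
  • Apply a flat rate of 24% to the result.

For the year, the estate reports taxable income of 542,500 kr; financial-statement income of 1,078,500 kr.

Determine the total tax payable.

250,920 kr

Minimum tax:
  Base (financial-statement income): 1,078,500 kr
  Less exemption 33,000 kr → base 1,045,500 kr
  1,045,500 kr × 24% = 250,920 kr

Standard income tax:
  37,000 kr × 16% = 5,920 kr
  80,000 kr × 27% = 21,600 kr
  425,500 kr × 35% = 148,925 kr
  → 176,445 kr

250,920 kr > 176,445 kr, so the minimum tax is the binding amount.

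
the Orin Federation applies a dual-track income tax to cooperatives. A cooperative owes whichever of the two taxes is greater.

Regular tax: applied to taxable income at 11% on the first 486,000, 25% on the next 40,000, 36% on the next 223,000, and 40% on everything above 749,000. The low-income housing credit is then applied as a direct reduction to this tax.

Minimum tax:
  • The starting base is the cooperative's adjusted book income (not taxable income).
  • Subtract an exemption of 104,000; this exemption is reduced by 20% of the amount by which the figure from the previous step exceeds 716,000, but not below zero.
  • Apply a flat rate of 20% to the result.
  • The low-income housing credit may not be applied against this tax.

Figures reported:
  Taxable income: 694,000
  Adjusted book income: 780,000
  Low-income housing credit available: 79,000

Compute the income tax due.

137,760

Regular tax:
  486,000 × 11% = 53,460
  40,000 × 25% = 10,000
  168,000 × 36% = 60,480
  → 123,940
  Less low-income housing credit 79,000 → 44,940

Minimum tax:
  Base (adjusted book income): 780,000
  Exemption: 104,000 − 20% × (780,000 − 716,000) = 104,000 − 12,800 = 91,200
  Base: 780,000 − 91,200 = 688,800
  688,800 × 20% = 137,760

137,760 > 44,940, so the minimum tax is the binding amount.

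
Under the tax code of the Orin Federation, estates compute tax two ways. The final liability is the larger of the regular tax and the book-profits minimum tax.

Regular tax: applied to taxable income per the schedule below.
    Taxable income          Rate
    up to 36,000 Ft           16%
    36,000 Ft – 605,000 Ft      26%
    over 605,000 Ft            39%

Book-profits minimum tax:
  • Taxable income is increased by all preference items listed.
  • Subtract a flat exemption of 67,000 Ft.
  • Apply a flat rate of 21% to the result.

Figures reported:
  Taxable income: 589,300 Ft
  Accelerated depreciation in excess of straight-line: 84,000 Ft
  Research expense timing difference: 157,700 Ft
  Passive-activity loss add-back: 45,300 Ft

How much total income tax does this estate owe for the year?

169,953 Ft

Regular tax:
  36,000 Ft × 16% = 5,760 Ft
  553,300 Ft × 26% = 143,858 Ft
  → 149,618 Ft

Book-profits minimum tax:
  Adjusted income: 589,300 Ft + 84,000 Ft + 157,700 Ft + 45,300 Ft = 876,300 Ft
  Less exemption 67,000 Ft → base 809,300 Ft
  809,300 Ft × 21% = 169,953 Ft

169,953 Ft > 149,618 Ft, so the book-profits minimum tax is the binding amount.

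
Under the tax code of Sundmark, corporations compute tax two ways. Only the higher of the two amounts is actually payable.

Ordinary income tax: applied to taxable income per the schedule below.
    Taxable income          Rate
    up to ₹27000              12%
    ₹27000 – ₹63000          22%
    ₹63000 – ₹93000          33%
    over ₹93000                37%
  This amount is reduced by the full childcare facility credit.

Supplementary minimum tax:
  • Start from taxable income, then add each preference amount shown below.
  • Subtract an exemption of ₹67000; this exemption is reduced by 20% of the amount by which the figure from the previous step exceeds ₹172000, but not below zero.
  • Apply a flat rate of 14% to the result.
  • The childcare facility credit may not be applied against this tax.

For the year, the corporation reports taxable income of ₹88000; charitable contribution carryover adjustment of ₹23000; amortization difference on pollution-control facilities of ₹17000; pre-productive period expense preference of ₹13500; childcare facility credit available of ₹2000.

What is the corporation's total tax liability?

Supplementary minimum tax:
  Adjusted income: ₹88000 + ₹23000 + ₹17000 + ₹13500 = ₹141500
  Exemption: ₹141500 ≤ ₹172000, so full ₹67000 applies
  Base: ₹141500 − ₹67000 = ₹74500
  ₹74500 × 14% = ₹10430

Ordinary income tax:
  ₹27000 × 12% = ₹3240
  ₹36000 × 22% = ₹7920
  ₹25000 × 33% = ₹8250
  → ₹19410
  Less childcare facility credit ₹2000 → ₹17410

₹17410 > ₹10430, so the ordinary income tax governs.

₹17410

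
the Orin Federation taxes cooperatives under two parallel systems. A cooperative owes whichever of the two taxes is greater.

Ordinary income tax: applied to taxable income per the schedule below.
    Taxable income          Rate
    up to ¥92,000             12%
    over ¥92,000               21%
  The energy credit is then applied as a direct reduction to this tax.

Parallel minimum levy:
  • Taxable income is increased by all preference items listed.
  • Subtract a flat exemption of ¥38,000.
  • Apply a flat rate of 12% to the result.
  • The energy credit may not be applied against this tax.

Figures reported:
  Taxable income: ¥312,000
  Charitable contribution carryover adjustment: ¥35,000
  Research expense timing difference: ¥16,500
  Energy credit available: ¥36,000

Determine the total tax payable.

Ordinary income tax:
  ¥92,000 × 12% = ¥11,040
  ¥220,000 × 21% = ¥46,200
  → ¥57,240
  Less energy credit ¥36,000 → ¥21,240

Parallel minimum levy:
  Adjusted income: ¥312,000 + ¥35,000 + ¥16,500 = ¥363,500
  Less exemption ¥38,000 → base ¥325,500
  ¥325,500 × 12% = ¥39,060

¥39,060 > ¥21,240, so the parallel minimum levy is the binding amount.

¥39,060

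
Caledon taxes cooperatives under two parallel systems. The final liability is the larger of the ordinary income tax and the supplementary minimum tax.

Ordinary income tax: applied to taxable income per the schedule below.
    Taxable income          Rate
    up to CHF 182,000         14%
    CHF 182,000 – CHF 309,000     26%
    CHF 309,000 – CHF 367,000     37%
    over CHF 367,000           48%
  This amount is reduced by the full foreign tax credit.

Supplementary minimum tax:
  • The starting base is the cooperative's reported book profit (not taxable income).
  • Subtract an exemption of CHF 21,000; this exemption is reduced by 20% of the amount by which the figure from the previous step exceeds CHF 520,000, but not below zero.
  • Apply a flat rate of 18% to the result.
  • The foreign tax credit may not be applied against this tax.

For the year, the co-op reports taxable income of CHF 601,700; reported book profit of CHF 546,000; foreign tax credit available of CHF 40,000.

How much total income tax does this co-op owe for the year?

CHF 152,616

Ordinary income tax:
  CHF 182,000 × 14% = CHF 25,480
  CHF 127,000 × 26% = CHF 33,020
  CHF 58,000 × 37% = CHF 21,460
  CHF 234,700 × 48% = CHF 112,656
  → CHF 192,616
  Less foreign tax credit CHF 40,000 → CHF 152,616

Supplementary minimum tax:
  Base (reported book profit): CHF 546,000
  Exemption: CHF 21,000 − 20% × (CHF 546,000 − CHF 520,000) = CHF 21,000 − CHF 5,200 = CHF 15,800
  Base: CHF 546,000 − CHF 15,800 = CHF 530,200
  CHF 530,200 × 18% = CHF 95,436

CHF 152,616 > CHF 95,436, so the ordinary income tax governs.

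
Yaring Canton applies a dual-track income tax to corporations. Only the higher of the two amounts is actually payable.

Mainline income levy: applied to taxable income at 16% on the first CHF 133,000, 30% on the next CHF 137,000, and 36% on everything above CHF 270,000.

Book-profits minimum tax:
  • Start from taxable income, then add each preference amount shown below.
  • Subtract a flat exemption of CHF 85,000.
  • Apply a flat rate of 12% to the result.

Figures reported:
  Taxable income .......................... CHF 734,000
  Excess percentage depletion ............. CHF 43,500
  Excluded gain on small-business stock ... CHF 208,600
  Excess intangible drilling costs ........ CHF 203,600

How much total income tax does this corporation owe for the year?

CHF 229,420

Book-profits minimum tax:
  Adjusted income: CHF 734,000 + CHF 43,500 + CHF 208,600 + CHF 203,600 = CHF 1,189,700
  Less exemption CHF 85,000 → base CHF 1,104,700
  CHF 1,104,700 × 12% = CHF 132,564

Mainline income levy:
  CHF 133,000 × 16% = CHF 21,280
  CHF 137,000 × 30% = CHF 41,100
  CHF 464,000 × 36% = CHF 167,040
  → CHF 229,420

CHF 229,420 > CHF 132,564, so the mainline income levy governs.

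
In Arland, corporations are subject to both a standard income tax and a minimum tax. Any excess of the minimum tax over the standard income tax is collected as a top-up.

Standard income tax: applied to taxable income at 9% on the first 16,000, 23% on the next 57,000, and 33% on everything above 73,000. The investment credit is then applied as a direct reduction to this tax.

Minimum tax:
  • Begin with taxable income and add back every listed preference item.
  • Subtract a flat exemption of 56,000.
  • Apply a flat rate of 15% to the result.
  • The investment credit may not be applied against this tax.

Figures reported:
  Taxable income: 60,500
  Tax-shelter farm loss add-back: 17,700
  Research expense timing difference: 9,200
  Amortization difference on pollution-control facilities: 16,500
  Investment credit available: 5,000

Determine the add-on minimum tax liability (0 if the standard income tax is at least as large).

510

Standard income tax:
  16,000 × 9% = 1,440
  44,500 × 23% = 10,235
  → 11,675
  Less investment credit 5,000 → 6,675

Minimum tax:
  Adjusted income: 60,500 + 17,700 + 9,200 + 16,500 = 103,900
  Less exemption 56,000 → base 47,900
  47,900 × 15% = 7,185

Excess of minimum tax over standard income tax: 7,185 − 6,675 = 510.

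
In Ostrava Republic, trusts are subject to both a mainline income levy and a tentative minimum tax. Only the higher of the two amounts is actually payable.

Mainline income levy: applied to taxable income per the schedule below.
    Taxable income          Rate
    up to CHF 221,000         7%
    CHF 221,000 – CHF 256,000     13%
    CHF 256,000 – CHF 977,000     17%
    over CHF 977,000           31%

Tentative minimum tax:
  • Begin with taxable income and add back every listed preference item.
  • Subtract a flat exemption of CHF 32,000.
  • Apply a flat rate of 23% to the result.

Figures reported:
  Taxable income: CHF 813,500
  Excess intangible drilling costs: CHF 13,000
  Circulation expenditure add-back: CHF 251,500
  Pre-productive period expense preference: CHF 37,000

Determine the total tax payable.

CHF 249,090

Mainline income levy:
  CHF 221,000 × 7% = CHF 15,470
  CHF 35,000 × 13% = CHF 4,550
  CHF 557,500 × 17% = CHF 94,775
  → CHF 114,795

Tentative minimum tax:
  Adjusted income: CHF 813,500 + CHF 13,000 + CHF 251,500 + CHF 37,000 = CHF 1,115,000
  Less exemption CHF 32,000 → base CHF 1,083,000
  CHF 1,083,000 × 23% = CHF 249,090

CHF 249,090 > CHF 114,795, so the tentative minimum tax is the binding amount.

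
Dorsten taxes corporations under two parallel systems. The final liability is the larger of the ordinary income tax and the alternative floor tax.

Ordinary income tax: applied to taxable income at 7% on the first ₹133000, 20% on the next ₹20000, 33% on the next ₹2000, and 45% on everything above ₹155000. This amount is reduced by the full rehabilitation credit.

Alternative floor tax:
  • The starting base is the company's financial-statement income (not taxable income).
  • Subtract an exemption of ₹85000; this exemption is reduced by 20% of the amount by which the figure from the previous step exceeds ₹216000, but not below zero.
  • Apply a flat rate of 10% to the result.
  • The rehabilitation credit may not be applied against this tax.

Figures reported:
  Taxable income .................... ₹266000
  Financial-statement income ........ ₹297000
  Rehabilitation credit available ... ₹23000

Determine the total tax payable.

Ordinary income tax:
  ₹133000 × 7% = ₹9310
  ₹20000 × 20% = ₹4000
  ₹2000 × 33% = ₹660
  ₹111000 × 45% = ₹49950
  → ₹63920
  Less rehabilitation credit ₹23000 → ₹40920

Alternative floor tax:
  Base (financial-statement income): ₹297000
  Exemption: ₹85000 − 20% × (₹297000 − ₹216000) = ₹85000 − ₹16200 = ₹68800
  Base: ₹297000 − ₹68800 = ₹228200
  ₹228200 × 10% = ₹22820

₹40920 > ₹22820, so the ordinary income tax governs.

₹40920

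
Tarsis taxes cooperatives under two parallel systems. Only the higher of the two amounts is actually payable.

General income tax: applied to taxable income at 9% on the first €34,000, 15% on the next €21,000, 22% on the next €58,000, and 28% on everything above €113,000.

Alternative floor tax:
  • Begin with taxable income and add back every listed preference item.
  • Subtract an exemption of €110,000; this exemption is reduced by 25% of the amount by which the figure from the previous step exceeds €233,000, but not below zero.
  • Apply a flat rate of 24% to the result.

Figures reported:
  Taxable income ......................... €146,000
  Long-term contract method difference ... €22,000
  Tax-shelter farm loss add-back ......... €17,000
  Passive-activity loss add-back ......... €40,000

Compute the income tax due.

General income tax:
  €34,000 × 9% = €3,060
  €21,000 × 15% = €3,150
  €58,000 × 22% = €12,760
  €33,000 × 28% = €9,240
  → €28,210

Alternative floor tax:
  Adjusted income: €146,000 + €22,000 + €17,000 + €40,000 = €225,000
  Exemption: €225,000 ≤ €233,000, so full €110,000 applies
  Base: €225,000 − €110,000 = €115,000
  €115,000 × 24% = €27,600

€28,210 > €27,600, so the general income tax governs.

€28,210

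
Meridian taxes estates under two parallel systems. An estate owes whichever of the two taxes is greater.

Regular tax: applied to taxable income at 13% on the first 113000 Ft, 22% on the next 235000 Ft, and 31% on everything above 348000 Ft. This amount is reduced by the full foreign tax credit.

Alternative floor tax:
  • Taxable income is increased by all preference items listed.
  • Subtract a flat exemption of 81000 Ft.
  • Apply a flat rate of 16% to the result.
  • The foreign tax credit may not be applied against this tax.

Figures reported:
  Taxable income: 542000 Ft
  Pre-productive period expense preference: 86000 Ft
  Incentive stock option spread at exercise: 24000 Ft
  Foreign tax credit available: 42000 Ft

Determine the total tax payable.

91360 Ft

Regular tax:
  113000 Ft × 13% = 14690 Ft
  235000 Ft × 22% = 51700 Ft
  194000 Ft × 31% = 60140 Ft
  → 126530 Ft
  Less foreign tax credit 42000 Ft → 84530 Ft

Alternative floor tax:
  Adjusted income: 542000 Ft + 86000 Ft + 24000 Ft = 652000 Ft
  Less exemption 81000 Ft → base 571000 Ft
  571000 Ft × 16% = 91360 Ft

91360 Ft > 84530 Ft, so the alternative floor tax is the binding amount.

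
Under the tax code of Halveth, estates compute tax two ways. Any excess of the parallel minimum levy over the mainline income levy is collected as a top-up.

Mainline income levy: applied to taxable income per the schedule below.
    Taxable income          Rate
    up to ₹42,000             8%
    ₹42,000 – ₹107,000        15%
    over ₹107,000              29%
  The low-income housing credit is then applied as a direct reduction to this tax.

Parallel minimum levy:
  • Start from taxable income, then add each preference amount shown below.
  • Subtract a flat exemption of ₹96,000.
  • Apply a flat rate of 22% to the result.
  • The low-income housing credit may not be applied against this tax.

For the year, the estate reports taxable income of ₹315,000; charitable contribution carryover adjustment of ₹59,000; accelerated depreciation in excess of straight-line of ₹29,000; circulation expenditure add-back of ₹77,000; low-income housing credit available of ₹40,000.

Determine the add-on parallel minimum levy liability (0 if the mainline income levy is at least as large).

₹51,050

Parallel minimum levy:
  Adjusted income: ₹315,000 + ₹59,000 + ₹29,000 + ₹77,000 = ₹480,000
  Less exemption ₹96,000 → base ₹384,000
  ₹384,000 × 22% = ₹84,480

Mainline income levy:
  ₹42,000 × 8% = ₹3,360
  ₹65,000 × 15% = ₹9,750
  ₹208,000 × 29% = ₹60,320
  → ₹73,430
  Less low-income housing credit ₹40,000 → ₹33,430

Excess of parallel minimum levy over mainline income levy: ₹84,480 − ₹33,430 = ₹51,050.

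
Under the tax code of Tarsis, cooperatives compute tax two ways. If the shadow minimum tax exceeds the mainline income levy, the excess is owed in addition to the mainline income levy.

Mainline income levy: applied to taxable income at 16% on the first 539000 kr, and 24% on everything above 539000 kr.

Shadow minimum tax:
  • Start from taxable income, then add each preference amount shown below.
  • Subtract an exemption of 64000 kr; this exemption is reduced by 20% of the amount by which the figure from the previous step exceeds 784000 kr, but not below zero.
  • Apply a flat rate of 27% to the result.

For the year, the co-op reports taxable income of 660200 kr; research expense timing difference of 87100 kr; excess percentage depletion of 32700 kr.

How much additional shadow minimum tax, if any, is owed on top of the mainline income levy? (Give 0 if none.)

77992 kr

Shadow minimum tax:
  Adjusted income: 660200 kr + 87100 kr + 32700 kr = 780000 kr
  Exemption: 780000 kr ≤ 784000 kr, so full 64000 kr applies
  Base: 780000 kr − 64000 kr = 716000 kr
  716000 kr × 27% = 193320 kr

Mainline income levy:
  539000 kr × 16% = 86240 kr
  121200 kr × 24% = 29088 kr
  → 115328 kr

Excess of shadow minimum tax over mainline income levy: 193320 kr − 115328 kr = 77992 kr.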